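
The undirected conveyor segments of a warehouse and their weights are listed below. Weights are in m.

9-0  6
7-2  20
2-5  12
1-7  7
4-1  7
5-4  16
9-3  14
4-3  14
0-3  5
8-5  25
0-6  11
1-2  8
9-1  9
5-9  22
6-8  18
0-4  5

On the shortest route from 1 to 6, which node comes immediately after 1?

4

Candidate routes:
1 → 4 → 3 → 0 → 6: 7+14+5+11 = 37
1 → 4 → 0 → 6: 7+5+11 = 23
1 → 9 → 0 → 6: 9+6+11 = 26
1 → 9 → 3 → 0 → 6: 9+14+5+11 = 39
Cheapest is 1 → 4 → 0 → 6 at 23 m.
So from 1 the first move is to 4.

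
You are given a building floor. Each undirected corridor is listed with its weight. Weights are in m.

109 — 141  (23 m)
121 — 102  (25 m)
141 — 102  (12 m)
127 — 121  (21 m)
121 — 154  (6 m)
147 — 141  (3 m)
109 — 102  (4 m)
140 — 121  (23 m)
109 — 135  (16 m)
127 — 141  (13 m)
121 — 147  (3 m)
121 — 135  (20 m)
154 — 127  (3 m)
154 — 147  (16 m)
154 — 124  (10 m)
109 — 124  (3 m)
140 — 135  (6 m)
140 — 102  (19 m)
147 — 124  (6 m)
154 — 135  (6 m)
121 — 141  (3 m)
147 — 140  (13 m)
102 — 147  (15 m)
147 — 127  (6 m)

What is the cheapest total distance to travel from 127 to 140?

15 m

Enumerating some paths:
127 - 147 - 140: 6+13 = 19
127 - 154 - 135 - 140: 3+6+6 = 15
127 - 154 - 121 - 147 - 140: 3+6+3+13 = 25
Cheapest is 127 - 154 - 135 - 140 at 15 m.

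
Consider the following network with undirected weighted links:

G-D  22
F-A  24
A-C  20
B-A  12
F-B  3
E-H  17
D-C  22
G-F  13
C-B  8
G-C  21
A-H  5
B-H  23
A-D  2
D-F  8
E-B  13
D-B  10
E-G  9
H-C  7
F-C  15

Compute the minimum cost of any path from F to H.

Candidate routes:
F → D → A → H: 8+2+5 = 15
F → B → A → H: 3+12+5 = 20
F → B → D → A → H: 3+10+2+5 = 20
F → B → C → H: 3+8+7 = 18
The minimum is 15 via F → D → A → H.

15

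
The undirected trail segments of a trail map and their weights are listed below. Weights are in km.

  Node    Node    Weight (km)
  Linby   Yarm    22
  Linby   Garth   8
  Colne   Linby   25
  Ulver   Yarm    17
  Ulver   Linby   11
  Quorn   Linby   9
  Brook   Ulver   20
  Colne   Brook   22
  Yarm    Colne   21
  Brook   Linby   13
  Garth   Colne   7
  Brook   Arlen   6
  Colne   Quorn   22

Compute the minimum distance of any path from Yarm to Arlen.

41 km

Compare a few routes:
Yarm → Ulver → Brook → Arlen: 17+20+6 = 43
Yarm → Ulver → Linby → Brook → Arlen: 17+11+13+6 = 47
Yarm → Linby → Brook → Arlen: 22+13+6 = 41
Yarm → Colne → Brook → Arlen: 21+22+6 = 49
The minimum is 41 km via Yarm → Linby → Brook → Arlen.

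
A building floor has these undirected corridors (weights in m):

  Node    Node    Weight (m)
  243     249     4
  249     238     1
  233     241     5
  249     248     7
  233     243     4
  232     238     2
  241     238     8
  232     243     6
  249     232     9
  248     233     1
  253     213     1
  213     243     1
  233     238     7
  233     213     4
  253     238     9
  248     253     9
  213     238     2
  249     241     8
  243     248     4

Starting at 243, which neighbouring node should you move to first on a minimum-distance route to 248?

248

Candidate routes:
243 → 233 → 248: 4+1 = 5
243 → 248: 4 = 4
243 → 213 → 233 → 248: 1+4+1 = 6
The minimum is 4 m via 243 → 248.
So from 243 the first move is to 248.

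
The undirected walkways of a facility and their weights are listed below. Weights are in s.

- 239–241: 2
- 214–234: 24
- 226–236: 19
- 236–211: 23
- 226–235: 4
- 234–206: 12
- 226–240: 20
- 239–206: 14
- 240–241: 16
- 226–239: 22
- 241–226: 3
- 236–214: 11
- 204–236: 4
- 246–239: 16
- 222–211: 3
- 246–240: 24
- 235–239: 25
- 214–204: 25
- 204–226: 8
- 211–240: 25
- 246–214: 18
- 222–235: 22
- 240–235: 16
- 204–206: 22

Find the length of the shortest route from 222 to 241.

Enumerating some paths:
222–235–226–241: 22+4+3 = 29
222–211–236–204–226–241: 3+23+4+8+3 = 41
The minimum is 29 s via 222–235–226–241.

29 s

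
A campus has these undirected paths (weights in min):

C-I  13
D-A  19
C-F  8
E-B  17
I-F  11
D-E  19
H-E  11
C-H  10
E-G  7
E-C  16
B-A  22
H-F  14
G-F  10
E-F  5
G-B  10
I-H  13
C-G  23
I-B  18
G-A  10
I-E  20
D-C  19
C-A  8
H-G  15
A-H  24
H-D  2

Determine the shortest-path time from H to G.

Compare a few routes:
H → E → F → G: 11+5+10 = 26
H → G: 15 = 15
H → E → G: 11+7 = 18
H → F → G: 14+10 = 24
Cheapest is H → G at 15 min.

15 min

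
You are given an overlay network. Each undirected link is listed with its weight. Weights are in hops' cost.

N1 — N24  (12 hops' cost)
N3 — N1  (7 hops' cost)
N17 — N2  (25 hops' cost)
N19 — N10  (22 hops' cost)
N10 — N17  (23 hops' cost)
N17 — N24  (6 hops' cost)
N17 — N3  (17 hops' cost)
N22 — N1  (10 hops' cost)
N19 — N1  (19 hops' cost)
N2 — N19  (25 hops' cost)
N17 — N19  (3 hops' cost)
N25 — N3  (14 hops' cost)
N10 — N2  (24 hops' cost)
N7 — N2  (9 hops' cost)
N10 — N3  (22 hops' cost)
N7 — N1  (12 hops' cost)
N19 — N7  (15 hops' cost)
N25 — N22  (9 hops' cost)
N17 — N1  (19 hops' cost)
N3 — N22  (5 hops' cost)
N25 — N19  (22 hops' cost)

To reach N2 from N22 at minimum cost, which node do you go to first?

Compare a few routes:
N22–N1–N7–N2: 10+12+9 = 31
N22–N3–N1–N7–N2: 5+7+12+9 = 33
N22–N3–N17–N2: 5+17+25 = 47
Cheapest is N22–N1–N7–N2 at 31 hops' cost.
So from N22 the first move is to N1.

N1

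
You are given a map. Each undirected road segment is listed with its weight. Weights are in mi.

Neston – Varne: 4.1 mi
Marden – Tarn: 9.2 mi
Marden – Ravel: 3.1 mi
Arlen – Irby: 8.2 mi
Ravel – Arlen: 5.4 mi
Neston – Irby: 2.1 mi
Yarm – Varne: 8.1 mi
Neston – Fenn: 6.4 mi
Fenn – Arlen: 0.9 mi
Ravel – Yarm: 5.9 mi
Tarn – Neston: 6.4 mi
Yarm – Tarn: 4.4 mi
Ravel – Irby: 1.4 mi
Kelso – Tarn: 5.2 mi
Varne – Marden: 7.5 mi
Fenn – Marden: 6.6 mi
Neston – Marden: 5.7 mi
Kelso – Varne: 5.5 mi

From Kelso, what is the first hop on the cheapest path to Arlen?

Compare a few routes:
Kelso - Varne - Neston - Fenn - Arlen: 5.5+4.1+6.4+0.9 = 16.9
Kelso - Varne - Neston - Irby - Ravel - Arlen: 5.5+4.1+2.1+1.4+5.4 = 18.5
Cheapest is Kelso - Varne - Neston - Fenn - Arlen at 16.9 mi.
So from Kelso the first move is to Varne.

Varne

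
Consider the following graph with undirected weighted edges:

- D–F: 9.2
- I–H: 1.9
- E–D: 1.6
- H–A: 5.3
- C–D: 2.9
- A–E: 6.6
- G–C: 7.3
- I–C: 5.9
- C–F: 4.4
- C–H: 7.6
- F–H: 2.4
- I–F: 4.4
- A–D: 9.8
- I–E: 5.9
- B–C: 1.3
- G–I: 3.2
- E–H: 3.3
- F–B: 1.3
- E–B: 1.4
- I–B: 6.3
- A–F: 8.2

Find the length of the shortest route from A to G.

10.4

Running Dijkstra from A:
A: 0
H: 5.3  (via A)
E: 6.6  (via A)
I: 7.2  (via H)
F: 7.7  (via H)
B: 8  (via E)
D: 8.2  (via E)
C: 9.3  (via B)
G: 10.4  (via I)
Shortest route: A–H–I–G = 10.4.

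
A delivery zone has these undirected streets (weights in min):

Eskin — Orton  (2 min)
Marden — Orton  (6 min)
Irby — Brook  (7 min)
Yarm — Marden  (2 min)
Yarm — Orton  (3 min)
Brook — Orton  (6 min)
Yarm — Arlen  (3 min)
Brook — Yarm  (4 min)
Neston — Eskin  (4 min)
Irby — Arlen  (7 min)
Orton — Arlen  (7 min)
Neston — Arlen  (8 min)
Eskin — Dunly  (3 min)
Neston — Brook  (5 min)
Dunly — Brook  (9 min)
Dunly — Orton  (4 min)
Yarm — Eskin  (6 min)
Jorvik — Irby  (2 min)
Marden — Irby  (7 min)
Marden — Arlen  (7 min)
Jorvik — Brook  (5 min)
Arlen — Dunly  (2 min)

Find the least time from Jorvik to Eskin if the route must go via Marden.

Shortest Jorvik→Marden: Jorvik–Irby–Marden = 9
Best Marden to Eskin: Marden–Yarm–Orton–Eskin costing 7
Total via Marden: 9 + 7 = 16 min.

16 min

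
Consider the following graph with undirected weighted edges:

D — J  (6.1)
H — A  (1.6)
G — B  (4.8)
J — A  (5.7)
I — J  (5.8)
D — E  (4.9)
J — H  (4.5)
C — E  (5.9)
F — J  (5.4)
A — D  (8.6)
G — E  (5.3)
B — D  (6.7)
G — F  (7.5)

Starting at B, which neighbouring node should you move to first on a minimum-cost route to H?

Candidate routes:
B → D → J → A → H: 6.7+6.1+5.7+1.6 = 20.1
B → D → J → H: 6.7+6.1+4.5 = 17.3
B → D → A → H: 6.7+8.6+1.6 = 16.9
Cheapest is B → D → A → H at 16.9.
So from B the first move is to D.

D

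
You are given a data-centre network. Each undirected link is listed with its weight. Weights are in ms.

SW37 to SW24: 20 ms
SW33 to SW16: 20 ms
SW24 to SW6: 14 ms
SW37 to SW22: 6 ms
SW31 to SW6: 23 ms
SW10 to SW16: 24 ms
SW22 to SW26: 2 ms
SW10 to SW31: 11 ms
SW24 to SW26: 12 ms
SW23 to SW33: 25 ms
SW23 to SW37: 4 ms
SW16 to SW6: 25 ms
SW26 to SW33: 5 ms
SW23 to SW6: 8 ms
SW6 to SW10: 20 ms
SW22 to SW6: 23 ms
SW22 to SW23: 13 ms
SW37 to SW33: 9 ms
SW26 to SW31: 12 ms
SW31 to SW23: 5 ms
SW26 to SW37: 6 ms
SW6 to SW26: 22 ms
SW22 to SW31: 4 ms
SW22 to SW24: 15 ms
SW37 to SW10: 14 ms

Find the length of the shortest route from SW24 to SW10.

29 ms

Enumerating some paths:
SW24 → SW22 → SW31 → SW10: 15+4+11 = 30
SW24 → SW26 → SW22 → SW31 → SW10: 12+2+4+11 = 29
Cheapest is SW24 → SW26 → SW22 → SW31 → SW10 at 29 ms.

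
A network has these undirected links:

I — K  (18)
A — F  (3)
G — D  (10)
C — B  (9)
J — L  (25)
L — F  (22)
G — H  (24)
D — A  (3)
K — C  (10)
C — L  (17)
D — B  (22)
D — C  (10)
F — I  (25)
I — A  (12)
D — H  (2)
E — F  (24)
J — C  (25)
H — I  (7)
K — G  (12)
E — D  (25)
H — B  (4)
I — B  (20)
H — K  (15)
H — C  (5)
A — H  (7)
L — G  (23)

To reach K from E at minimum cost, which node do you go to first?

D

Enumerating some paths:
E - D - H - K: 25+2+15 = 42
E - D - G - K: 25+10+12 = 47
E - D - C - K: 25+10+10 = 45
E - F - A - D - H - C - K: 24+3+3+2+5+10 = 47
The minimum is 42 via E - D - H - K.
So from E the first move is to D.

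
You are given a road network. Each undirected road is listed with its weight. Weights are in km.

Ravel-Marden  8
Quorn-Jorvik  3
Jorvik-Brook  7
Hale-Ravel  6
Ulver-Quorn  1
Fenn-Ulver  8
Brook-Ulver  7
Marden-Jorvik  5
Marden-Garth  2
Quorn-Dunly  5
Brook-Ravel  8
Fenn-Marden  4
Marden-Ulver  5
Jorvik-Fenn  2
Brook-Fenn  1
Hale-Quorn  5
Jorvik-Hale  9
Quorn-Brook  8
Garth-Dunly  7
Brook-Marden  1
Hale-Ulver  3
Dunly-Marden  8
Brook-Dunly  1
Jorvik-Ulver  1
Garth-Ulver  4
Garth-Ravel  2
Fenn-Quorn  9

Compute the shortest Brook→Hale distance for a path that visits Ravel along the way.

11 km

Shortest Brook→Ravel: Brook–Marden–Garth–Ravel = 5
Best Ravel to Hale: Ravel–Hale costing 6
Total via Ravel: 5 + 6 = 11 km.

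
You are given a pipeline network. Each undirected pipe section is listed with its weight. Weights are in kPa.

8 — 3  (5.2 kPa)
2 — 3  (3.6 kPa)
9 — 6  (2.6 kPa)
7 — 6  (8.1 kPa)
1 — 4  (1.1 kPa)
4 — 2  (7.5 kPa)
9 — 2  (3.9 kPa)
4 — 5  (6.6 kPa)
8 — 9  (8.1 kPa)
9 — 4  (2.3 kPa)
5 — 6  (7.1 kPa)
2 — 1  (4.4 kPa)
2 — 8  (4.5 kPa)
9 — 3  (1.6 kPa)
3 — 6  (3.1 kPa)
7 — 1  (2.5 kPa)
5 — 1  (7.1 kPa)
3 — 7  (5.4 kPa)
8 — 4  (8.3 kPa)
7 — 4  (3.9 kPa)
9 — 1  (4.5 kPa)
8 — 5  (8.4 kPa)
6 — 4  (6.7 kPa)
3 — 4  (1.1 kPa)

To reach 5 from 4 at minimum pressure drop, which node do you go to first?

5

Candidate routes:
4 → 1 → 5: 1.1+7.1 = 8.2
4 → 3 → 6 → 5: 1.1+3.1+7.1 = 11.3
4 → 5: 6.6 = 6.6
4 → 9 → 6 → 5: 2.3+2.6+7.1 = 12
The minimum is 6.6 kPa via 4 → 5.
So from 4 the first move is to 5.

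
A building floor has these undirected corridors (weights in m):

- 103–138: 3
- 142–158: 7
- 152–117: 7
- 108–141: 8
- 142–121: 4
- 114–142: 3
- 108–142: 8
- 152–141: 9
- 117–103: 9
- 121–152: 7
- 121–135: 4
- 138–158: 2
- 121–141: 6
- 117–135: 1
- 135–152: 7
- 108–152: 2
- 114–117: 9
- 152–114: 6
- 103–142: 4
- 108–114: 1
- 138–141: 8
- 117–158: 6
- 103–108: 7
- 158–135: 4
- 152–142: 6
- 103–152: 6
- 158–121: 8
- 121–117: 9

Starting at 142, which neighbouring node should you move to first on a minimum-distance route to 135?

121

Enumerating some paths:
142 - 121 - 135: 4+4 = 8
142 - 158 - 135: 7+4 = 11
The minimum is 8 m via 142 - 121 - 135.
So from 142 the first move is to 121.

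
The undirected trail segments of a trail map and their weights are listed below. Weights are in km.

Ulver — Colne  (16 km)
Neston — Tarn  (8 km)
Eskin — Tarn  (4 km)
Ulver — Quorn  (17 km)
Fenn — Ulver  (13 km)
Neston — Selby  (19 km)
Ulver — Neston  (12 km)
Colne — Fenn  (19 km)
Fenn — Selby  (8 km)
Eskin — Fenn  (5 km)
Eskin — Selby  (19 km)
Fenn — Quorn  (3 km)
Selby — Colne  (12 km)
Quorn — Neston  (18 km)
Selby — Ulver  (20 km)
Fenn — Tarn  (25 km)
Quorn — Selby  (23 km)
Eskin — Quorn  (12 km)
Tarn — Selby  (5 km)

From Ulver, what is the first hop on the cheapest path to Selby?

Enumerating some paths:
Ulver - Selby: 20 = 20
Ulver - Fenn - Eskin - Tarn - Selby: 13+5+4+5 = 27
Ulver - Fenn - Selby: 13+8 = 21
Ulver - Neston - Tarn - Selby: 12+8+5 = 25
Cheapest is Ulver - Selby at 20 km.
So from Ulver the first move is to Selby.

Selby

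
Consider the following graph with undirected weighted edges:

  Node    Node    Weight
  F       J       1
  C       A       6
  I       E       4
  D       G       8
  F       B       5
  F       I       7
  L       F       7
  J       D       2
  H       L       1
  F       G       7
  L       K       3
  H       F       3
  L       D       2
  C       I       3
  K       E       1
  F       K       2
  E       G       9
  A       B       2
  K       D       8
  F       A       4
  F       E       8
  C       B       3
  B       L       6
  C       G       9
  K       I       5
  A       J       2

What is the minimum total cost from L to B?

6

Candidate routes:
L–H–F–J–A–B: 1+3+1+2+2 = 9
L–B: 6 = 6
L–H–F–B: 1+3+5 = 9
L–D–J–A–B: 2+2+2+2 = 8
The minimum is 6 via L–B.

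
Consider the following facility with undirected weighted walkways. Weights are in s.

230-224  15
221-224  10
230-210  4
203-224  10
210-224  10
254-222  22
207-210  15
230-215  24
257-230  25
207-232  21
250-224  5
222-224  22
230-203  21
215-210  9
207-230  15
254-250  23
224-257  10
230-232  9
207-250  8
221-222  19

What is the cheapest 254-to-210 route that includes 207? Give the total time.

46 s

Shortest 254→207: 254 → 250 → 207 = 31
Best 207 to 210: 207 → 210 costing 15
Total via 207: 31 + 15 = 46 s.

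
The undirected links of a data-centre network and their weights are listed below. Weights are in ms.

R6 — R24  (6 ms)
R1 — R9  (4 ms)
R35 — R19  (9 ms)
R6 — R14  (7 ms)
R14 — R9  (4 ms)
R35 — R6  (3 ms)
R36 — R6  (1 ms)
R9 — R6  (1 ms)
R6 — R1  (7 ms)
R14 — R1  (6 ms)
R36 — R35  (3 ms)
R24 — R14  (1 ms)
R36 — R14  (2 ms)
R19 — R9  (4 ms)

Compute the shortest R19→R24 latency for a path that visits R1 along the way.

15 ms

Best R19 to R1: R19–R9–R1 costing 8
Best R1 to R24: R1–R14–R24 costing 7
Total via R1: 8 + 7 = 15 ms.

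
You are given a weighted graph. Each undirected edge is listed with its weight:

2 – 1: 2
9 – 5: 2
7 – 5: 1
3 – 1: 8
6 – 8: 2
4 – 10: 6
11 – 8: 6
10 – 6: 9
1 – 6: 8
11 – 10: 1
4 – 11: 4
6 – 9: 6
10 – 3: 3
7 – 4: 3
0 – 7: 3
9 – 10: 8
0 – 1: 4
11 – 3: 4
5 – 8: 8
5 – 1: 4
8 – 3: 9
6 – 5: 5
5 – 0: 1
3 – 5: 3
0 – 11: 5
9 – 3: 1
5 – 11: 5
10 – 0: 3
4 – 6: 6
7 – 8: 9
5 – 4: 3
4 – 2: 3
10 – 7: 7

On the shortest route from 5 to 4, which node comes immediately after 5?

4

Enumerating some paths:
5 → 7 → 4: 1+3 = 4
5 → 0 → 7 → 4: 1+3+3 = 7
5 → 4: 3 = 3
Cheapest is 5 → 4 at 3.
So from 5 the first move is to 4.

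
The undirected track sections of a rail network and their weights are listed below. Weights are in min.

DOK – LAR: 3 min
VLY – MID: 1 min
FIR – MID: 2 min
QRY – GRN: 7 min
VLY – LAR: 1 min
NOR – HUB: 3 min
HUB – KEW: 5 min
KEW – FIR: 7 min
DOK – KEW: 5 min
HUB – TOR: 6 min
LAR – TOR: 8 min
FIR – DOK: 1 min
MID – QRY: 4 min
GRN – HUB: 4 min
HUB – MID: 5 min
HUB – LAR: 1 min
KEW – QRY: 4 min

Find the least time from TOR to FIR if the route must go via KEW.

17 min

Shortest TOR→KEW: TOR → HUB → KEW = 11
Shortest KEW→FIR: KEW → DOK → FIR = 6
Total via KEW: 11 + 6 = 17 min.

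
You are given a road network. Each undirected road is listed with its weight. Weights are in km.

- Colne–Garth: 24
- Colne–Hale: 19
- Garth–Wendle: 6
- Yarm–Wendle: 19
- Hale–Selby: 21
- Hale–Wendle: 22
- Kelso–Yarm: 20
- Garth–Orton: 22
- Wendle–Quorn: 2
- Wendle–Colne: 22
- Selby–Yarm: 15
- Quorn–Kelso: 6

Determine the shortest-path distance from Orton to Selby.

62 km

Enumerating some paths:
Orton–Garth–Wendle–Quorn–Kelso–Yarm–Selby: 22+6+2+6+20+15 = 71
Orton–Garth–Wendle–Yarm–Selby: 22+6+19+15 = 62
Orton–Garth–Wendle–Hale–Selby: 22+6+22+21 = 71
Cheapest is Orton–Garth–Wendle–Yarm–Selby at 62 km.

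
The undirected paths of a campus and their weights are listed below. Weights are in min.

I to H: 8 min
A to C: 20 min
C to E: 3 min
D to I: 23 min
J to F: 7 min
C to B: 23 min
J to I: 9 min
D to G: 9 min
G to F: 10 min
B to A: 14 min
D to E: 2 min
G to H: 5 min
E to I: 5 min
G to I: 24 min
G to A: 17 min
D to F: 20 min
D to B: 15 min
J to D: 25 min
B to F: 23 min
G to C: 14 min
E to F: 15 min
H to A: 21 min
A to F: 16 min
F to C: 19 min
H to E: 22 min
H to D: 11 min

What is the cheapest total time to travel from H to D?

11 min

Settle nodes by increasing distance from H:
H: 0
G: 5  (via H)
I: 8  (via H)
D: 11  (via H)
Shortest route: H → D = 11 min.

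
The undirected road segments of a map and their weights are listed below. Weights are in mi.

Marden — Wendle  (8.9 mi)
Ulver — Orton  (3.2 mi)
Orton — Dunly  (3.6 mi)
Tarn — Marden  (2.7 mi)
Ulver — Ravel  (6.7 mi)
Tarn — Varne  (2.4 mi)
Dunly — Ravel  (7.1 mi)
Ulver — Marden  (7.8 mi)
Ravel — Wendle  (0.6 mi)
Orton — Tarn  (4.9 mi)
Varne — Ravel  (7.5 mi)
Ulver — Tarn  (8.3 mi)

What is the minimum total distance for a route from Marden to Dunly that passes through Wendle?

Best Marden to Wendle: Marden → Wendle costing 8.9
Best Wendle to Dunly: Wendle → Ravel → Dunly costing 7.7
Total via Wendle: 8.9 + 7.7 = 16.6 mi.

16.6 mi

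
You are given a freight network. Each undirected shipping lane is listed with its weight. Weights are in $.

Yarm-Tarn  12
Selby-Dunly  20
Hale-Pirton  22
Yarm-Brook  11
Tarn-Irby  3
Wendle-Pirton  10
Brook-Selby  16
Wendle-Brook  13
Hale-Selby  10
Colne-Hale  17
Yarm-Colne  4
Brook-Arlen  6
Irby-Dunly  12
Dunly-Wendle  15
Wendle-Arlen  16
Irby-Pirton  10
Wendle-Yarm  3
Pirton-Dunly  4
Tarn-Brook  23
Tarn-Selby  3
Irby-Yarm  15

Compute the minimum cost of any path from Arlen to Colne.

$21

Settle nodes by increasing distance from Arlen:
Arlen: 0
Brook: 6  (via Arlen)
Wendle: 16  (via Arlen)
Yarm: 17  (via Brook)
Colne: 21  (via Yarm)
Shortest route: Arlen–Brook–Yarm–Colne = $21.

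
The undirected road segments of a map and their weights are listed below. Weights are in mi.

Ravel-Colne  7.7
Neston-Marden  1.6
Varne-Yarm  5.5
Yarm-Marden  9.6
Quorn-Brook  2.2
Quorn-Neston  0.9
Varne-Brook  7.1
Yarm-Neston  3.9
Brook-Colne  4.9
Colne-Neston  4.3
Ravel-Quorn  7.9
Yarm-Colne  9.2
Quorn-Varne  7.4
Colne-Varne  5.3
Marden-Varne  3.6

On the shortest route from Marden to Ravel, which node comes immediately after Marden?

Neston

Candidate routes:
Marden–Neston–Quorn–Brook–Colne–Ravel: 1.6+0.9+2.2+4.9+7.7 = 17.3
Marden–Neston–Quorn–Ravel: 1.6+0.9+7.9 = 10.4
Marden–Neston–Colne–Ravel: 1.6+4.3+7.7 = 13.6
Marden–Varne–Colne–Ravel: 3.6+5.3+7.7 = 16.6
The minimum is 10.4 mi via Marden–Neston–Quorn–Ravel.
So from Marden the first move is to Neston.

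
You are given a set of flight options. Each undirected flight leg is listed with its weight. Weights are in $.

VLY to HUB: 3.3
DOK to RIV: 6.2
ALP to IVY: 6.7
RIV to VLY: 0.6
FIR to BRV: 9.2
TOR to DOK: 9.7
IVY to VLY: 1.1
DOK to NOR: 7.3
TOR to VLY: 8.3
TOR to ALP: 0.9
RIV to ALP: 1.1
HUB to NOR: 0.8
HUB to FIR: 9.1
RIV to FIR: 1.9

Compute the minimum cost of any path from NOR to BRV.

Compare a few routes:
NOR–HUB–VLY–IVY–ALP–RIV–FIR–BRV: 0.8+3.3+1.1+6.7+1.1+1.9+9.2 = 24.1
NOR–HUB–FIR–BRV: 0.8+9.1+9.2 = 19.1
NOR–HUB–VLY–RIV–FIR–BRV: 0.8+3.3+0.6+1.9+9.2 = 15.8
Cheapest is NOR–HUB–VLY–RIV–FIR–BRV at $15.8.

$15.8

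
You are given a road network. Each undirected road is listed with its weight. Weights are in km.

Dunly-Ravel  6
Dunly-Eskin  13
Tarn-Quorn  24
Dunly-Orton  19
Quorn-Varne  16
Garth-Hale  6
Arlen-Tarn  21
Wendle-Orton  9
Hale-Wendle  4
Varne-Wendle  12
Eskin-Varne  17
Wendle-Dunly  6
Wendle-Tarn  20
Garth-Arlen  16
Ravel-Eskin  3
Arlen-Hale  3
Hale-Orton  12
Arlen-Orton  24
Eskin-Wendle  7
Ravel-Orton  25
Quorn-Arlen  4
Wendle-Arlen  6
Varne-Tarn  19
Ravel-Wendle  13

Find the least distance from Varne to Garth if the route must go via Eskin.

Shortest Varne→Eskin: Varne → Eskin = 17
Shortest Eskin→Garth: Eskin → Wendle → Hale → Garth = 17
Total via Eskin: 17 + 17 = 34 km.

34 km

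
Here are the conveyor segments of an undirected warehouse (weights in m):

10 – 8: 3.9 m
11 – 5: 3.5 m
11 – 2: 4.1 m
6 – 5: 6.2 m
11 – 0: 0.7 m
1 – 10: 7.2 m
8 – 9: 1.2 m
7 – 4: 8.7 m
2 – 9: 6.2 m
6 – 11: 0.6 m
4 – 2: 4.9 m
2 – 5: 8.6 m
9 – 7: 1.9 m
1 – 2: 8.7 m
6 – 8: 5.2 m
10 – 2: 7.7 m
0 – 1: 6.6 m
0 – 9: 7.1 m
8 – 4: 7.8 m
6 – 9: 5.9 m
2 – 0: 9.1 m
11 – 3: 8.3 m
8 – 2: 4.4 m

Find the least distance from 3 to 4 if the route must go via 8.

Shortest 3→8: 3 → 11 → 6 → 8 = 14.1
Best 8 to 4: 8 → 4 costing 7.8
Total via 8: 14.1 + 7.8 = 21.9 m.

21.9 m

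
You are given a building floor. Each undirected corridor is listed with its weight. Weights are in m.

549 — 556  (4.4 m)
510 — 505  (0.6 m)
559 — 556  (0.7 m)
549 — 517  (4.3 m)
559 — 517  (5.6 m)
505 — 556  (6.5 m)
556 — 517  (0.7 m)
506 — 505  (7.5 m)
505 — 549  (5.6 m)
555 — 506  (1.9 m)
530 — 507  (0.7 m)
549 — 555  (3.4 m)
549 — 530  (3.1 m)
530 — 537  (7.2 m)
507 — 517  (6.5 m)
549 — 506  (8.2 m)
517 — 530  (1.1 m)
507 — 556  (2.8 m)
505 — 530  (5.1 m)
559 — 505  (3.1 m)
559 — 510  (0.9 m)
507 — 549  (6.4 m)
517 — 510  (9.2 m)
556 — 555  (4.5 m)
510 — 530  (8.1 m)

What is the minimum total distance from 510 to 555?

Shortest distances from 510:
510: 0
505: 0.6  (via 510)
559: 0.9  (via 510)
556: 1.6  (via 559)
517: 2.3  (via 556)
530: 3.4  (via 517)
507: 4.1  (via 530)
549: 6  (via 556)
555: 6.1  (via 556)
Shortest route: 510 → 559 → 556 → 555 = 6.1 m.

6.1 m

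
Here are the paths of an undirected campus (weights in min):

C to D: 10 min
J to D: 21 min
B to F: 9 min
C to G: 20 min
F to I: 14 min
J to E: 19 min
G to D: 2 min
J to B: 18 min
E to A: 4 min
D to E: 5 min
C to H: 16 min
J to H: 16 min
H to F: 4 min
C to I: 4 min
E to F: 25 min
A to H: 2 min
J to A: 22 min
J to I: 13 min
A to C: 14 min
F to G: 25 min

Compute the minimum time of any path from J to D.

21 min

Enumerating some paths:
J–D: 21 = 21
J–E–D: 19+5 = 24
J–H–A–E–D: 16+2+4+5 = 27
Cheapest is J–D at 21 min.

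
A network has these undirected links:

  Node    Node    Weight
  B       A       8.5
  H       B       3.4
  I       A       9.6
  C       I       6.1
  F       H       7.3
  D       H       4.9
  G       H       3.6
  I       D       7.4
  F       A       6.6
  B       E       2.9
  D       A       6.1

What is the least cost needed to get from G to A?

Running Dijkstra from G:
G: 0
H: 3.6  (via G)
B: 7  (via H)
D: 8.5  (via H)
E: 9.9  (via B)
F: 10.9  (via H)
A: 14.6  (via D)
Shortest route: G–H–D–A = 14.6.

14.6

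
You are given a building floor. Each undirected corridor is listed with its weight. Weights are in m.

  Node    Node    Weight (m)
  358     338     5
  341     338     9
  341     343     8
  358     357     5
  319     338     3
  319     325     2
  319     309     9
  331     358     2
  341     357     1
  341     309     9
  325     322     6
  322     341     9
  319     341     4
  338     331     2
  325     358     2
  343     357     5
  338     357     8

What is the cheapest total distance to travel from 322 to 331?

10 m

Enumerating some paths:
322–325–358–331: 6+2+2 = 10
322–325–319–338–331: 6+2+3+2 = 13
Cheapest is 322–325–358–331 at 10 m.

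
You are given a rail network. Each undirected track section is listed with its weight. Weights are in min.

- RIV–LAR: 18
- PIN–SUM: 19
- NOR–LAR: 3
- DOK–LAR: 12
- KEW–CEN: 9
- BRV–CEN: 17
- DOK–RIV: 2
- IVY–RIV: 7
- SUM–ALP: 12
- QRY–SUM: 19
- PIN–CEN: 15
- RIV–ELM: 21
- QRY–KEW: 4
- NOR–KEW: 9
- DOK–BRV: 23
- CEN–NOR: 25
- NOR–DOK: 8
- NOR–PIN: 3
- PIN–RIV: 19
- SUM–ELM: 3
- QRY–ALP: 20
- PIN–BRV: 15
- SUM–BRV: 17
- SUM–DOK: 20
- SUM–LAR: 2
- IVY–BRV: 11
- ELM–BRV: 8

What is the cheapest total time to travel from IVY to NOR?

Settle nodes by increasing distance from IVY:
IVY: 0
RIV: 7  (via IVY)
DOK: 9  (via RIV)
BRV: 11  (via IVY)
NOR: 17  (via DOK)
Shortest route: IVY–RIV–DOK–NOR = 17 min.

17 min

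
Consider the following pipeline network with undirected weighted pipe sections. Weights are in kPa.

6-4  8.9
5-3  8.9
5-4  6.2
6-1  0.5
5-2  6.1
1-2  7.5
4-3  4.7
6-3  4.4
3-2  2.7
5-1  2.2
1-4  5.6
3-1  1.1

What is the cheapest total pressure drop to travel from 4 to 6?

6.1 kPa

Compare a few routes:
4–3–1–6: 4.7+1.1+0.5 = 6.3
4–5–1–6: 6.2+2.2+0.5 = 8.9
4–1–6: 5.6+0.5 = 6.1
4–6: 8.9 = 8.9
The minimum is 6.1 kPa via 4–1–6.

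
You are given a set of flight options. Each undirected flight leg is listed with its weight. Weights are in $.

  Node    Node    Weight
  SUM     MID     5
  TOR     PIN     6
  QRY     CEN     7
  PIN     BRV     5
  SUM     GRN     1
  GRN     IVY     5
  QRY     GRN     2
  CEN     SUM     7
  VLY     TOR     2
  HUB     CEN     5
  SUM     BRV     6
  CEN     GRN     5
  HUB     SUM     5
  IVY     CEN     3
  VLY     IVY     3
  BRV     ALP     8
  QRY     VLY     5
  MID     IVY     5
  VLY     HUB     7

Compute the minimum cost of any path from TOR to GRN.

Compare a few routes:
TOR–VLY–IVY–CEN–GRN: 2+3+3+5 = 13
TOR–VLY–QRY–GRN: 2+5+2 = 9
TOR–VLY–IVY–GRN: 2+3+5 = 10
Cheapest is TOR–VLY–QRY–GRN at $9.

$9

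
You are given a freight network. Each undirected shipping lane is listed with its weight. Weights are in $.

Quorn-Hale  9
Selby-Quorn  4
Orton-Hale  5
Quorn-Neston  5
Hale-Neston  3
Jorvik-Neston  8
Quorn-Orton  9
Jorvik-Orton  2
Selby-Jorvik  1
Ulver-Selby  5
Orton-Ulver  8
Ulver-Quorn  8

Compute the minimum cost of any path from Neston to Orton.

$8

Running Dijkstra from Neston:
Neston: 0
Hale: 3  (via Neston)
Quorn: 5  (via Neston)
Jorvik: 8  (via Neston)
Orton: 8  (via Hale)
Shortest route: Neston–Hale–Orton = $8.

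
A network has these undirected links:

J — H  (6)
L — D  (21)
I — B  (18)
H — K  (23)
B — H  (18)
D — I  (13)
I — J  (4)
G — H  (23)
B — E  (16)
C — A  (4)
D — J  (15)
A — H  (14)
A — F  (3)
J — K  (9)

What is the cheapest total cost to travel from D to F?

Shortest distances from D:
D: 0
I: 13  (via D)
J: 15  (via D)
H: 21  (via J)
L: 21  (via D)
K: 24  (via J)
B: 31  (via I)
A: 35  (via H)
F: 38  (via A)
Shortest route: D–J–H–A–F = 38.

38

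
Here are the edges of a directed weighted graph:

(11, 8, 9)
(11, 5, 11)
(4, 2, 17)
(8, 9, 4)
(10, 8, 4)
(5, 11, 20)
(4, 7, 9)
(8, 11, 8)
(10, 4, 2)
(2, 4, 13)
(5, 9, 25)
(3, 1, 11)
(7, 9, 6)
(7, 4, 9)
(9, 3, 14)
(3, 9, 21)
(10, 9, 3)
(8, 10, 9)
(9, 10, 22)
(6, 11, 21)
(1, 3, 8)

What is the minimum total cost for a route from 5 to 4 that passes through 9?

49

Best 5 to 9: 5–9 costing 25
Best 9 to 4: 9–10–4 costing 24
Total via 9: 25 + 24 = 49.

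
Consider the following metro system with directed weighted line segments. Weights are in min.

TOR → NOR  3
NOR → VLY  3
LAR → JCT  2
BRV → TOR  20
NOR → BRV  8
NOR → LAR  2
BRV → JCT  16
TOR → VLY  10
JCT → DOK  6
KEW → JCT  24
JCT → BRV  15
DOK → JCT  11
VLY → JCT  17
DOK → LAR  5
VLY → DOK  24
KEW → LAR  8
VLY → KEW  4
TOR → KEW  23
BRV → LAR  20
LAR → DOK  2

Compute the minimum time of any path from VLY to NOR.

52 min

Shortest distances from VLY:
VLY: 0
KEW: 4  (via VLY)
LAR: 12  (via KEW)
DOK: 14  (via LAR)
JCT: 14  (via LAR)
BRV: 29  (via JCT)
TOR: 49  (via BRV)
NOR: 52  (via TOR)
Shortest route: VLY → KEW → LAR → JCT → BRV → TOR → NOR = 52 min.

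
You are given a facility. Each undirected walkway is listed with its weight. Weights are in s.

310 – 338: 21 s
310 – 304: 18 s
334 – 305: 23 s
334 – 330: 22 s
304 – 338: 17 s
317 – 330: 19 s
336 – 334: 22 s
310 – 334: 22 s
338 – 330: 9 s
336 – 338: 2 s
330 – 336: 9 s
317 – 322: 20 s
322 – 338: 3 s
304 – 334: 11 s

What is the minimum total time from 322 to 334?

Settle nodes by increasing distance from 322:
322: 0
338: 3  (via 322)
336: 5  (via 338)
330: 12  (via 338)
304: 20  (via 338)
317: 20  (via 322)
310: 24  (via 338)
334: 27  (via 336)
Shortest route: 322–338–336–334 = 27 s.

27 s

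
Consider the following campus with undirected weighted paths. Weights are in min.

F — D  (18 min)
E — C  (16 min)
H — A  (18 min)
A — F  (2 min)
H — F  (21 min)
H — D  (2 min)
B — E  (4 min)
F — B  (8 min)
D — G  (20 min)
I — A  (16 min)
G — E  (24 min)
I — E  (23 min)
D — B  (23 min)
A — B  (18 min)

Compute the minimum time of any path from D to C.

Shortest distances from D:
D: 0
H: 2  (via D)
F: 18  (via D)
A: 20  (via H)
G: 20  (via D)
B: 23  (via D)
E: 27  (via B)
I: 36  (via A)
C: 43  (via E)
Shortest route: D → B → E → C = 43 min.

43 min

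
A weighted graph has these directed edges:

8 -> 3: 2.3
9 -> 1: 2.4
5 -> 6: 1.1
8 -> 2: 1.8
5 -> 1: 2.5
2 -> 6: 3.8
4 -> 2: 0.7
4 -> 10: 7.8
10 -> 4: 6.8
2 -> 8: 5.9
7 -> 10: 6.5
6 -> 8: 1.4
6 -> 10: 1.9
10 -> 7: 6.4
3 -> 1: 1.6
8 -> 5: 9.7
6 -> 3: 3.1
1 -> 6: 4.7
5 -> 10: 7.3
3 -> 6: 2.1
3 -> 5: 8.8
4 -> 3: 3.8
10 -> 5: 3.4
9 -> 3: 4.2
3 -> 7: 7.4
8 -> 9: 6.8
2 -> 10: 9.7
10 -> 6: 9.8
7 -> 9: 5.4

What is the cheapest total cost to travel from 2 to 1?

8.5

Settle nodes by increasing distance from 2:
2: 0
6: 3.8  (via 2)
8: 5.2  (via 6)
10: 5.7  (via 6)
3: 6.9  (via 6)
1: 8.5  (via 3)
Shortest route: 2 → 6 → 3 → 1 = 8.5.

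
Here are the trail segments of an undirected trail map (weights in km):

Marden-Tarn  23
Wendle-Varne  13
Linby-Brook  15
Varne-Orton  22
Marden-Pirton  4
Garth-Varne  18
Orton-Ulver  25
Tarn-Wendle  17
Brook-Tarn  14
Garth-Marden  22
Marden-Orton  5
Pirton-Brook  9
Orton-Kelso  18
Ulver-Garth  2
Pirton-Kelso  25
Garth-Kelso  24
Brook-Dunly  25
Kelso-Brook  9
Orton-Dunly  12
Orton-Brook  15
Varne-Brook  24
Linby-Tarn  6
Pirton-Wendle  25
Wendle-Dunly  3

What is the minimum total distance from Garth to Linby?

48 km

Running Dijkstra from Garth:
Garth: 0
Ulver: 2  (via Garth)
Varne: 18  (via Garth)
Marden: 22  (via Garth)
Kelso: 24  (via Garth)
Pirton: 26  (via Marden)
Orton: 27  (via Ulver)
Wendle: 31  (via Varne)
Brook: 33  (via Kelso)
Dunly: 34  (via Wendle)
Tarn: 45  (via Marden)
Linby: 48  (via Brook)
Shortest route: Garth → Kelso → Brook → Linby = 48 km.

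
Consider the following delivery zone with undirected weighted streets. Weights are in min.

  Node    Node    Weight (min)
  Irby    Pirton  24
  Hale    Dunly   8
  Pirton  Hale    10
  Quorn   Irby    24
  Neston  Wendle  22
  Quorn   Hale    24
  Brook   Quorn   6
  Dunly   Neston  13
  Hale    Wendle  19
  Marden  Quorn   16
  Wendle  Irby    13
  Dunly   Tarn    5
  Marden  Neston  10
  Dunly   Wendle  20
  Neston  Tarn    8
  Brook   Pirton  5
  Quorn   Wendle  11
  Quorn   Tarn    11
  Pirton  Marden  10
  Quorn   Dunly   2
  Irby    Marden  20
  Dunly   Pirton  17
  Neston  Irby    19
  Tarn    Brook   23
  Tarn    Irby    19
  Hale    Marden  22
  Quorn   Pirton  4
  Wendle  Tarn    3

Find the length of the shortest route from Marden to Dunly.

16 min

Settle nodes by increasing distance from Marden:
Marden: 0
Neston: 10  (via Marden)
Pirton: 10  (via Marden)
Quorn: 14  (via Pirton)
Brook: 15  (via Pirton)
Dunly: 16  (via Quorn)
Shortest route: Marden–Pirton–Quorn–Dunly = 16 min.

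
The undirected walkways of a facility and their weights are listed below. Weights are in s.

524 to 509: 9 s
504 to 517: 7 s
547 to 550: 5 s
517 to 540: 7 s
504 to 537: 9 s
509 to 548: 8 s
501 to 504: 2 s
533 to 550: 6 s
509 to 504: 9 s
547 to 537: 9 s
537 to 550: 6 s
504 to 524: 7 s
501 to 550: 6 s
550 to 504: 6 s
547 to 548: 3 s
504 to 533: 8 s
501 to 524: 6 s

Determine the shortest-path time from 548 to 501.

14 s

Running Dijkstra from 548:
548: 0
547: 3  (via 548)
550: 8  (via 547)
509: 8  (via 548)
537: 12  (via 547)
501: 14  (via 550)
Shortest route: 548 → 547 → 550 → 501 = 14 s.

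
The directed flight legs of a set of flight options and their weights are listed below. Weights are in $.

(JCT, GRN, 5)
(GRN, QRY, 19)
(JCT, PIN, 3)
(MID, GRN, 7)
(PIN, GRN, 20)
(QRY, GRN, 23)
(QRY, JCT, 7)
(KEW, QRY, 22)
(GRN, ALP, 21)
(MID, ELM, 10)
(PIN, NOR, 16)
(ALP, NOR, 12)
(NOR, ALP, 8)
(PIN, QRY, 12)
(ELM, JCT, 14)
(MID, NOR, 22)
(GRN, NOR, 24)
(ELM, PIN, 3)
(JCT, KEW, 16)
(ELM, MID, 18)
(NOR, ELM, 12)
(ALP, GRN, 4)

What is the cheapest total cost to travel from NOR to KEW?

$42

Candidate routes:
NOR → ELM → PIN → QRY → JCT → KEW: 12+3+12+7+16 = 50
NOR → ELM → JCT → KEW: 12+14+16 = 42
Cheapest is NOR → ELM → JCT → KEW at $42.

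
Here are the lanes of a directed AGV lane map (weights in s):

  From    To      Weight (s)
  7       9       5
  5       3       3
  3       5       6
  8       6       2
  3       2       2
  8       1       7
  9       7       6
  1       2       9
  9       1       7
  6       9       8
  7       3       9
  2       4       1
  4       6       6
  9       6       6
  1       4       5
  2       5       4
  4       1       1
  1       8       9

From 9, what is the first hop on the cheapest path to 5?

Compare a few routes:
9 → 1 → 2 → 5: 7+9+4 = 20
9 → 7 → 3 → 5: 6+9+6 = 21
Cheapest is 9 → 1 → 2 → 5 at 20 s.
So from 9 the first move is to 1.

1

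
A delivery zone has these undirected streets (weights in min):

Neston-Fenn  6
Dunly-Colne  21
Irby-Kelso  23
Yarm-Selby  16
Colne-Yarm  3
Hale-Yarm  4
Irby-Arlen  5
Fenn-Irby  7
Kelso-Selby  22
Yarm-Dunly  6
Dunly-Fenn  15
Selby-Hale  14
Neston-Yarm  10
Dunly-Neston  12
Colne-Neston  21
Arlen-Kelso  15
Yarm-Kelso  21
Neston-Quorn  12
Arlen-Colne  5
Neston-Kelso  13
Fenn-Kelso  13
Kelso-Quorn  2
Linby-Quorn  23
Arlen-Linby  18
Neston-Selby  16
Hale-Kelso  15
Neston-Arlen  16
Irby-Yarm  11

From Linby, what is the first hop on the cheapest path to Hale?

Arlen

Enumerating some paths:
Linby–Quorn–Kelso–Hale: 23+2+15 = 40
Linby–Arlen–Colne–Yarm–Hale: 18+5+3+4 = 30
Linby–Arlen–Irby–Yarm–Hale: 18+5+11+4 = 38
The minimum is 30 min via Linby–Arlen–Colne–Yarm–Hale.
So from Linby the first move is to Arlen.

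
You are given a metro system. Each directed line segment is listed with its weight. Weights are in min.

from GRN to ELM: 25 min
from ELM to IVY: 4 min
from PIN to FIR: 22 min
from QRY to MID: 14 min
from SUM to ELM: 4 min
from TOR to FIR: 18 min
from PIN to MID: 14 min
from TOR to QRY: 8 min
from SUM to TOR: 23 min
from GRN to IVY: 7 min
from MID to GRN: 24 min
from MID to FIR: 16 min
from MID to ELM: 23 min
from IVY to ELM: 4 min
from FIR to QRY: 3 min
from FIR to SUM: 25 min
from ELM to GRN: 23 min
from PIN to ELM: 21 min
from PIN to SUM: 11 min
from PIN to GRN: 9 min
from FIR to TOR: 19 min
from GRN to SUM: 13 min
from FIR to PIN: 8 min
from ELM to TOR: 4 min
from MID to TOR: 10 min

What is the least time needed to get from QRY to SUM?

49 min

Compare a few routes:
QRY - MID - FIR - SUM: 14+16+25 = 55
QRY - MID - FIR - PIN - SUM: 14+16+8+11 = 49
QRY - MID - GRN - SUM: 14+24+13 = 51
Cheapest is QRY - MID - FIR - PIN - SUM at 49 min.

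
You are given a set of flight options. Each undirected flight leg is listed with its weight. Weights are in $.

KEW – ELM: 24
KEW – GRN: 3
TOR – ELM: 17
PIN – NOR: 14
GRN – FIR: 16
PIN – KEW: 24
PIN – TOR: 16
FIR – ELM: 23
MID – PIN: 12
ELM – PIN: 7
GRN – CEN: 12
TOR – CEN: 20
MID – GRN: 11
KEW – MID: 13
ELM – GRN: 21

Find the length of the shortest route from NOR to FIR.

Compare a few routes:
NOR → PIN → MID → GRN → FIR: 14+12+11+16 = 53
NOR → PIN → ELM → FIR: 14+7+23 = 44
Cheapest is NOR → PIN → ELM → FIR at $44.

$44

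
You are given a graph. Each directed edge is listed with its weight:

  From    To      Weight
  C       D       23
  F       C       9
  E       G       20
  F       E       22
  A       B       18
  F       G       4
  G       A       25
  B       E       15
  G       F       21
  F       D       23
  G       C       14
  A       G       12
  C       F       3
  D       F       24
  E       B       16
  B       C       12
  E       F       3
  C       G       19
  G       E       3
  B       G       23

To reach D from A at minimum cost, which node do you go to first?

G

Candidate routes:
A - G - C - F - D: 12+14+3+23 = 52
A - G - E - F - C - D: 12+3+3+9+23 = 50
A - G - C - D: 12+14+23 = 49
A - G - E - F - D: 12+3+3+23 = 41
The minimum is 41 via A - G - E - F - D.
So from A the first move is to G.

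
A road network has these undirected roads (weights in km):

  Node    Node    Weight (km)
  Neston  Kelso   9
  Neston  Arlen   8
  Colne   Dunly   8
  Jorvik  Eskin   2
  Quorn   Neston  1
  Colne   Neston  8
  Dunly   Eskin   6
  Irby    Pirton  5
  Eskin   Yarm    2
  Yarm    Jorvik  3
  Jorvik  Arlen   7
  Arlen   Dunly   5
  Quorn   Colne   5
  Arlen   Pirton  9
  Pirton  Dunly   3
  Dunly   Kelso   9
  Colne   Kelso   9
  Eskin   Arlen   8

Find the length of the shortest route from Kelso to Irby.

Shortest distances from Kelso:
Kelso: 0
Dunly: 9  (via Kelso)
Colne: 9  (via Kelso)
Neston: 9  (via Kelso)
Quorn: 10  (via Neston)
Pirton: 12  (via Dunly)
Arlen: 14  (via Dunly)
Eskin: 15  (via Dunly)
Jorvik: 17  (via Eskin)
Irby: 17  (via Pirton)
Shortest route: Kelso → Dunly → Pirton → Irby = 17 km.

17 km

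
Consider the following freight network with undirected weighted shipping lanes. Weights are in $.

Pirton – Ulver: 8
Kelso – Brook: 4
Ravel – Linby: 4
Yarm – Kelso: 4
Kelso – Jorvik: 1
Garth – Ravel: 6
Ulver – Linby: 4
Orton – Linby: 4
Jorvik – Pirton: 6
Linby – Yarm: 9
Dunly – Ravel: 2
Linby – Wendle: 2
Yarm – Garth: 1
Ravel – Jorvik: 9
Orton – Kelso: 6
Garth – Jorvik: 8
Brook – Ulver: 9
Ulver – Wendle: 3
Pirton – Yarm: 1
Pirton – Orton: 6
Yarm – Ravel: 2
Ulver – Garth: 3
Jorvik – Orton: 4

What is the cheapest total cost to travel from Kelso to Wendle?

$11

Running Dijkstra from Kelso:
Kelso: 0
Jorvik: 1  (via Kelso)
Brook: 4  (via Kelso)
Yarm: 4  (via Kelso)
Pirton: 5  (via Yarm)
Garth: 5  (via Yarm)
Orton: 5  (via Jorvik)
Ravel: 6  (via Yarm)
Dunly: 8  (via Ravel)
Ulver: 8  (via Garth)
Linby: 9  (via Orton)
Wendle: 11  (via Ulver)
Shortest route: Kelso–Yarm–Garth–Ulver–Wendle = $11.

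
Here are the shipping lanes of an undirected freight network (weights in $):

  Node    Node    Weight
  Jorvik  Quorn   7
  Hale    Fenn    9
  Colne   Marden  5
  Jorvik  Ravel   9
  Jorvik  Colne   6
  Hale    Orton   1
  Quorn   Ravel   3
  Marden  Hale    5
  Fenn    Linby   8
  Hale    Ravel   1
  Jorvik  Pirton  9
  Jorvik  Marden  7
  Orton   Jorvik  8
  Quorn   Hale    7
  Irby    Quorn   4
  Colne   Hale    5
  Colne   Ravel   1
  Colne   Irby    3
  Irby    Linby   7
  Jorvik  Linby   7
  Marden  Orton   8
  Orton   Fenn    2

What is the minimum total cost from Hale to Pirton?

Compare a few routes:
Hale - Orton - Jorvik - Pirton: 1+8+9 = 18
Hale - Ravel - Colne - Jorvik - Pirton: 1+1+6+9 = 17
The minimum is $17 via Hale - Ravel - Colne - Jorvik - Pirton.

$17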